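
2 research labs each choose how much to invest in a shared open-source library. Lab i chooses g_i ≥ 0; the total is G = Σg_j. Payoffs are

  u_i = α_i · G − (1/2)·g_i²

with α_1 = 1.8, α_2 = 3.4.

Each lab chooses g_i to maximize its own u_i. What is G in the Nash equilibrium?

5.2

Lab i's FOC: ∂u_i/∂g_i = α_i − g_i = 0, so g_i* = α_i.
NE contributions = (1.8, 3.4); G = 5.2.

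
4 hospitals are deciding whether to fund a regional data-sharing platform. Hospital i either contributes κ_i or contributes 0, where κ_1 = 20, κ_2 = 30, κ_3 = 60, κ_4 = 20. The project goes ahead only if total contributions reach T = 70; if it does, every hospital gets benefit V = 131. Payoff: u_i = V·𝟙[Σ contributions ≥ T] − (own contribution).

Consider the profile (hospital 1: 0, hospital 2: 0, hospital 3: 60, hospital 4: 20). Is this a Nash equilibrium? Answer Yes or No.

Yes

Total = 80 ≥ 70: provided.
Hospital 1 (pledges 0, payoff 131): pledging 20 → total 100, payoff 111. No gain.
Hospital 2 (pledges 0, payoff 131): pledging 30 → total 110, payoff 101. No gain.
Hospital 3 (pledges 60, payoff 71): dropping to 0 → total 20, payoff 0. No gain.
Hospital 4 (pledges 20, payoff 111): dropping to 0 → total 60, payoff 0. No gain.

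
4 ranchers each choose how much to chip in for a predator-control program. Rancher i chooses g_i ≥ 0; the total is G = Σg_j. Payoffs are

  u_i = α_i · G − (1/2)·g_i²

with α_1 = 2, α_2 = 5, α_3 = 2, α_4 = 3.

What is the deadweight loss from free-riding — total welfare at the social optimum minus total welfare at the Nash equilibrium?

165

Rancher i's FOC: ∂u_i/∂g_i = α_i − g_i = 0, so g_i* = α_i.
NE contributions = (2, 5, 2, 3); G = 12.
W^NE = (Σα)·G − ½Σα_i² = 12² − ½·42 = 123.
Planner sets g_i = Σα_j = 12 for every i, so G^SO = 4·12 = 48.
W^SO = (Σα)·G^SO − ½·4·(Σα)² = (4/2)·12² = 288.
Deadweight loss = W^SO − W^NE = 165.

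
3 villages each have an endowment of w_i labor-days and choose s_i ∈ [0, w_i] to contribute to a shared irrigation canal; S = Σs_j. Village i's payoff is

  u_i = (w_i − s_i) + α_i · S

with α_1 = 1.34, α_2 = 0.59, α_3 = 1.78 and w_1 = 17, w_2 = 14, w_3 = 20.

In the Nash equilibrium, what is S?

∂u_i/∂s_i = α_i − 1, so village i contributes w_i if α_i > 1, else 0.
α_i > 1 for i ∈ {1, 3}; NE contributions (17, 0, 20), S = 37.

37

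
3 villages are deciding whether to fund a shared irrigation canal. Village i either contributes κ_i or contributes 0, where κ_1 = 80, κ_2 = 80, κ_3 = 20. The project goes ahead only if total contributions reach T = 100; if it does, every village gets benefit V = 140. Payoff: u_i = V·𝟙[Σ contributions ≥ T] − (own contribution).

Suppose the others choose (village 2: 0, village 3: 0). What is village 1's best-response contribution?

Others' total = 0. Even contributing 80 gives 80 < 100: no benefit either way.
Best response: 0.

0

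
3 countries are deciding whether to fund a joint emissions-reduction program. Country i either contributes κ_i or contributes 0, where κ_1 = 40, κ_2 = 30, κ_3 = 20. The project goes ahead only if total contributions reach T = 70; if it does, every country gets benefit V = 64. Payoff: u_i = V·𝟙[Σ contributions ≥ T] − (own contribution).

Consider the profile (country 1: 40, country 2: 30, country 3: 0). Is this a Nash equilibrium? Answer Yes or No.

Total = 70 ≥ 70: provided.
Country 1 (pledges 40, payoff 24): dropping to 0 → total 30, payoff 0. No gain.
Country 2 (pledges 30, payoff 34): dropping to 0 → total 40, payoff 0. No gain.
Country 3 (pledges 0, payoff 64): pledging 20 → total 90, payoff 44. No gain.

Yes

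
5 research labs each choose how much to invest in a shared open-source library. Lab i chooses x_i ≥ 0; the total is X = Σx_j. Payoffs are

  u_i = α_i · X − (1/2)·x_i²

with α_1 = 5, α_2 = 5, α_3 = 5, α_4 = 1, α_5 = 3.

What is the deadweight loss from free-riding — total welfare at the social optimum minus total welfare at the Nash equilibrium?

Lab i's FOC: ∂u_i/∂x_i = α_i − x_i = 0, so x_i* = α_i.
NE contributions = (5, 5, 5, 1, 3); X = 19.
W^NE = (Σα)·X − ½Σα_i² = 19² − ½·85 = 318.5.
Planner sets x_i = Σα_j = 19 for every i, so X^SO = 5·19 = 95.
W^SO = (Σα)·X^SO − ½·5·(Σα)² = (5/2)·19² = 902.5.
Deadweight loss = W^SO − W^NE = 584.

584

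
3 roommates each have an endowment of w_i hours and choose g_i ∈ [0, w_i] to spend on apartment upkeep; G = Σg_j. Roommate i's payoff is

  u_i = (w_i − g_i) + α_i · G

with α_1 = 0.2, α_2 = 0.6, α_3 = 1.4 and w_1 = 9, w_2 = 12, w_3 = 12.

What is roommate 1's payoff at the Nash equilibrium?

11.4

∂u_i/∂g_i = α_i − 1, so roommate i contributes w_i if α_i > 1, else 0.
α_i > 1 for i ∈ {3}; NE contributions (0, 0, 12), G = 12.
u_1 = (9 − 0) + 0.2·12 = 11.4.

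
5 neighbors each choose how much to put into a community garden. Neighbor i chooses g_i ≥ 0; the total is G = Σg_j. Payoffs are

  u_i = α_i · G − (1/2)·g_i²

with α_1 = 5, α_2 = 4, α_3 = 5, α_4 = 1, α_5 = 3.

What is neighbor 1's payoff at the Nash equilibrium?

77.5

Neighbor i's FOC: ∂u_i/∂g_i = α_i − g_i = 0, so g_i* = α_i.
NE contributions = (5, 4, 5, 1, 3); G = 18.
u_1 = α_1·G − ½·(g_1)² = 5·18 − ½·5² = 77.5.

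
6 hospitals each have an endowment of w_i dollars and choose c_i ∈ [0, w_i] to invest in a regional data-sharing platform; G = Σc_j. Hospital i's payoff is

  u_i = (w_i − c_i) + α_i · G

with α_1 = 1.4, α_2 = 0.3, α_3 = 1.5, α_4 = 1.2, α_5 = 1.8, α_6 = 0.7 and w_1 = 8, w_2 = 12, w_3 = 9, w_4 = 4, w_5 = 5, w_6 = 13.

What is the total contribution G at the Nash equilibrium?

∂u_i/∂c_i = α_i − 1, so hospital i contributes w_i if α_i > 1, else 0.
α_i > 1 for i ∈ {1, 3, 4, 5}; NE contributions (8, 0, 9, 4, 5, 0), G = 26.

26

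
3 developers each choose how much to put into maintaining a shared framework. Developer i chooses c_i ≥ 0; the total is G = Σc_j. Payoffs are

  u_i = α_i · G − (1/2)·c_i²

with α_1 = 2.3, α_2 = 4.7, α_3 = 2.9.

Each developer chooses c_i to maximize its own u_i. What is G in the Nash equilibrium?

Developer i's FOC: ∂u_i/∂c_i = α_i − c_i = 0, so c_i* = α_i.
NE contributions = (2.3, 4.7, 2.9); G = 9.9.

9.9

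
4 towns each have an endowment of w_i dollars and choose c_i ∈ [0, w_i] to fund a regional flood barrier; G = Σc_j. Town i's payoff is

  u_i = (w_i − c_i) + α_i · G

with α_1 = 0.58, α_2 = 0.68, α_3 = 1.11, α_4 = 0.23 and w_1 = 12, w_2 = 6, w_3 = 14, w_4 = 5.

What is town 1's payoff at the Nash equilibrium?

20.12

∂u_i/∂c_i = α_i − 1, so town i contributes w_i if α_i > 1, else 0.
α_i > 1 for i ∈ {3}; NE contributions (0, 0, 14, 0), G = 14.
u_1 = (12 − 0) + 0.58·14 = 20.12.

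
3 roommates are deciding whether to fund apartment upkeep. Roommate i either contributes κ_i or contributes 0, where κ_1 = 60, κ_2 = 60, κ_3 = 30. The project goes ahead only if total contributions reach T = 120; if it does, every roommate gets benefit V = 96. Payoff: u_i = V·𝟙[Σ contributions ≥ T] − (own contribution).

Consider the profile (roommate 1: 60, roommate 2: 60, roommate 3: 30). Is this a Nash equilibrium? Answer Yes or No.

No

Total = 150 ≥ 120: provided.
Roommate 1 (pledges 60, payoff 36): dropping to 0 → total 90, payoff 0. No gain.
Roommate 2 (pledges 60, payoff 36): dropping to 0 → total 90, payoff 0. No gain.
Roommate 3 (pledges 30, payoff 66): dropping to 0 → total 120, payoff 96. Profitable deviation.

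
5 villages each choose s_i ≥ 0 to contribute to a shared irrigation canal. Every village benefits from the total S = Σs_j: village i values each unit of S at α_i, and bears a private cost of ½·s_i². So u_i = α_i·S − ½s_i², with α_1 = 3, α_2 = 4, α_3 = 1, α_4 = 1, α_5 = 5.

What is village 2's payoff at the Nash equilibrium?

Village i's FOC: ∂u_i/∂s_i = α_i − s_i = 0, so s_i* = α_i.
NE contributions = (3, 4, 1, 1, 5); S = 14.
u_2 = α_2·S − ½·(s_2)² = 4·14 − ½·4² = 48.

48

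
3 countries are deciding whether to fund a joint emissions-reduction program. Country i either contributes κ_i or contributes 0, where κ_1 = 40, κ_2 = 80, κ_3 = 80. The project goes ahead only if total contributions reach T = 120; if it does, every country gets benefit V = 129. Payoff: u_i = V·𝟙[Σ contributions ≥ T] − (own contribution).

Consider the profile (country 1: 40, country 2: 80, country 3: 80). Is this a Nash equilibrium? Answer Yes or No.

Total = 200 ≥ 120: provided.
Country 1 (pledges 40, payoff 89): dropping to 0 → total 160, payoff 129. Profitable deviation.

No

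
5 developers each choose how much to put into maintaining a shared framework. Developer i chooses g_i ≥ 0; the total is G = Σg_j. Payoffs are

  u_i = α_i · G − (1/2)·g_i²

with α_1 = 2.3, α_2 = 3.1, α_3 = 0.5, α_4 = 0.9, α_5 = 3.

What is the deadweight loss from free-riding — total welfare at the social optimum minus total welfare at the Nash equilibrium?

156.54

Developer i's FOC: ∂u_i/∂g_i = α_i − g_i = 0, so g_i* = α_i.
NE contributions = (2.3, 3.1, 0.5, 0.9, 3); G = 9.8.
W^NE = (Σα)·G − ½Σα_i² = 9.8² − ½·24.96 = 83.56.
Planner sets g_i = Σα_j = 9.8 for every i, so G^SO = 5·9.8 = 49.
W^SO = (Σα)·G^SO − ½·5·(Σα)² = (5/2)·9.8² = 240.1.
Deadweight loss = W^SO − W^NE = 156.54.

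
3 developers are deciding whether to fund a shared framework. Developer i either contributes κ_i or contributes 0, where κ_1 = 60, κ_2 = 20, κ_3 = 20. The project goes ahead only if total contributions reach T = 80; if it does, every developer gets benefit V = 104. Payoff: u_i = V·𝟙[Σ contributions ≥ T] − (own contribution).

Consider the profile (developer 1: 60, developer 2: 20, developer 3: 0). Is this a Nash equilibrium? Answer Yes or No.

Total = 80 ≥ 80: provided.
Developer 1 (pledges 60, payoff 44): dropping to 0 → total 20, payoff 0. No gain.
Developer 2 (pledges 20, payoff 84): dropping to 0 → total 60, payoff 0. No gain.
Developer 3 (pledges 0, payoff 104): pledging 20 → total 100, payoff 84. No gain.

Yes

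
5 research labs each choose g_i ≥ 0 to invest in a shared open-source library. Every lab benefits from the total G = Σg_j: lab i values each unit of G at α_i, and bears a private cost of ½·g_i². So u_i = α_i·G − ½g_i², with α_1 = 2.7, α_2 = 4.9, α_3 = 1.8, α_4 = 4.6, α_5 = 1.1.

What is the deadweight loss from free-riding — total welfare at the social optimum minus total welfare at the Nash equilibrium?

370.47

Lab i's FOC: ∂u_i/∂g_i = α_i − g_i = 0, so g_i* = α_i.
NE contributions = (2.7, 4.9, 1.8, 4.6, 1.1); G = 15.1.
W^NE = (Σα)·G − ½Σα_i² = 15.1² − ½·56.91 = 199.555.
Planner sets g_i = Σα_j = 15.1 for every i, so G^SO = 5·15.1 = 75.5.
W^SO = (Σα)·G^SO − ½·5·(Σα)² = (5/2)·15.1² = 570.025.
Deadweight loss = W^SO − W^NE = 370.47.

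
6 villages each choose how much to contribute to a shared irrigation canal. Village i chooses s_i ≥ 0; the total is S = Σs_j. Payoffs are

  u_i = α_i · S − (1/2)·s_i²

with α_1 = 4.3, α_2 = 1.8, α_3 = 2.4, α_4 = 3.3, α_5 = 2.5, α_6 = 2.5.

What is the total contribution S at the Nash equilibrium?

16.8

Village i's FOC: ∂u_i/∂s_i = α_i − s_i = 0, so s_i* = α_i.
NE contributions = (4.3, 1.8, 2.4, 3.3, 2.5, 2.5); S = 16.8.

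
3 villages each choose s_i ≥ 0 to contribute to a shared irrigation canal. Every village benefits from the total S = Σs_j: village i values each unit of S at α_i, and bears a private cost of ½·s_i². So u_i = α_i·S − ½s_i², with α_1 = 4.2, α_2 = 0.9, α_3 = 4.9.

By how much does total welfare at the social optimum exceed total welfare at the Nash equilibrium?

Village i's FOC: ∂u_i/∂s_i = α_i − s_i = 0, so s_i* = α_i.
NE contributions = (4.2, 0.9, 4.9); S = 10.
W^NE = (Σα)·S − ½Σα_i² = 10² − ½·42.46 = 78.77.
Planner sets s_i = Σα_j = 10 for every i, so S^SO = 3·10 = 30.
W^SO = (Σα)·S^SO − ½·3·(Σα)² = (3/2)·10² = 150.
Deadweight loss = W^SO − W^NE = 71.23.

71.23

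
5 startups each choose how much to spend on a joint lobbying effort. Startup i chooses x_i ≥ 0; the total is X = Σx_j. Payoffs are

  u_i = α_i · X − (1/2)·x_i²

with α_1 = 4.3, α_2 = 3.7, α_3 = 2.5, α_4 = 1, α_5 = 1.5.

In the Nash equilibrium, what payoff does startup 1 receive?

Startup i's FOC: ∂u_i/∂x_i = α_i − x_i = 0, so x_i* = α_i.
NE contributions = (4.3, 3.7, 2.5, 1, 1.5); X = 13.
u_1 = α_1·X − ½·(x_1)² = 4.3·13 − ½·4.3² = 46.655.

46.655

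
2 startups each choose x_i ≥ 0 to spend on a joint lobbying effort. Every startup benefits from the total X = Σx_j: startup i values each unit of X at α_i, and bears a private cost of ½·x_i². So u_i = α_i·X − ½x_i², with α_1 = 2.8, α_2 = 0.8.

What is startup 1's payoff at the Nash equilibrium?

Startup i's FOC: ∂u_i/∂x_i = α_i − x_i = 0, so x_i* = α_i.
NE contributions = (2.8, 0.8); X = 3.6.
u_1 = α_1·X − ½·(x_1)² = 2.8·3.6 − ½·2.8² = 6.16.

6.16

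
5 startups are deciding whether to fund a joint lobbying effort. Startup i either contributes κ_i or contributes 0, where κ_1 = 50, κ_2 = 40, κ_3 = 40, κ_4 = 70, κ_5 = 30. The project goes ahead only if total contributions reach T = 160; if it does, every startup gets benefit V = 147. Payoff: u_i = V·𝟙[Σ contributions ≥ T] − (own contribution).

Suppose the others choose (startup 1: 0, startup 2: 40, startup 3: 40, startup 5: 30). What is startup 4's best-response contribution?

Others' total = 110. Contributing 70 brings total to 180 ≥ 160: gain V − κ_4 = 77.
Best response: 70.

70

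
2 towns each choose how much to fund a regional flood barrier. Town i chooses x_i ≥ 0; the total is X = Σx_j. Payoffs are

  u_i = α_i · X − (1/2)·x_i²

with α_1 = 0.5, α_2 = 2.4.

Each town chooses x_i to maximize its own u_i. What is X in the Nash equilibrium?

Town i's FOC: ∂u_i/∂x_i = α_i − x_i = 0, so x_i* = α_i.
NE contributions = (0.5, 2.4); X = 2.9.

2.9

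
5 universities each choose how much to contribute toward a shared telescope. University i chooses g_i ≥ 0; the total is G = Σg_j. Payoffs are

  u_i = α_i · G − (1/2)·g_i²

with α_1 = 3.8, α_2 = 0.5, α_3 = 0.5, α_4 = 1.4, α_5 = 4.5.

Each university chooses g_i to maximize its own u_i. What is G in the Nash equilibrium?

University i's FOC: ∂u_i/∂g_i = α_i − g_i = 0, so g_i* = α_i.
NE contributions = (3.8, 0.5, 0.5, 1.4, 4.5); G = 10.7.

10.7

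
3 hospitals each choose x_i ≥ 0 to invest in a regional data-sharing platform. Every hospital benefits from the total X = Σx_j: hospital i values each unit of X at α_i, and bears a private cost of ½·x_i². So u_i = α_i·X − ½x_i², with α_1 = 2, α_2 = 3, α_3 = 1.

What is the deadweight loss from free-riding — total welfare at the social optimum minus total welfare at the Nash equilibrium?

Hospital i's FOC: ∂u_i/∂x_i = α_i − x_i = 0, so x_i* = α_i.
NE contributions = (2, 3, 1); X = 6.
W^NE = (Σα)·X − ½Σα_i² = 6² − ½·14 = 29.
Planner sets x_i = Σα_j = 6 for every i, so X^SO = 3·6 = 18.
W^SO = (Σα)·X^SO − ½·3·(Σα)² = (3/2)·6² = 54.
Deadweight loss = W^SO − W^NE = 25.

25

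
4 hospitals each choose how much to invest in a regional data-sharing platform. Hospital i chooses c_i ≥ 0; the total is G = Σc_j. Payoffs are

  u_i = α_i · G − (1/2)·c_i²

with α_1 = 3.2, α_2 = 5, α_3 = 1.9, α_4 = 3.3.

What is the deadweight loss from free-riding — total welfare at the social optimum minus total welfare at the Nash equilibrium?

Hospital i's FOC: ∂u_i/∂c_i = α_i − c_i = 0, so c_i* = α_i.
NE contributions = (3.2, 5, 1.9, 3.3); G = 13.4.
W^NE = (Σα)·G − ½Σα_i² = 13.4² − ½·49.74 = 154.69.
Planner sets c_i = Σα_j = 13.4 for every i, so G^SO = 4·13.4 = 53.6.
W^SO = (Σα)·G^SO − ½·4·(Σα)² = (4/2)·13.4² = 359.12.
Deadweight loss = W^SO − W^NE = 204.43.

204.43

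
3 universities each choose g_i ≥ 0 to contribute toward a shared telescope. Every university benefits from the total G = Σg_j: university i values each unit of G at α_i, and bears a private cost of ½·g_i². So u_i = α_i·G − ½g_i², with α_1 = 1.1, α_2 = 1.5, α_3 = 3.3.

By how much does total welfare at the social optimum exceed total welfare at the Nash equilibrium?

University i's FOC: ∂u_i/∂g_i = α_i − g_i = 0, so g_i* = α_i.
NE contributions = (1.1, 1.5, 3.3); G = 5.9.
W^NE = (Σα)·G − ½Σα_i² = 5.9² − ½·14.35 = 27.635.
Planner sets g_i = Σα_j = 5.9 for every i, so G^SO = 3·5.9 = 17.7.
W^SO = (Σα)·G^SO − ½·3·(Σα)² = (3/2)·5.9² = 52.215.
Deadweight loss = W^SO − W^NE = 24.58.

24.58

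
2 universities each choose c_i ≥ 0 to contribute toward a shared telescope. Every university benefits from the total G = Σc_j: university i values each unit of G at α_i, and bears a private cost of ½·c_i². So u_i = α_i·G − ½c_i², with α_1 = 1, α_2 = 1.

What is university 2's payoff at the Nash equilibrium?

1.5

University i's FOC: ∂u_i/∂c_i = α_i − c_i = 0, so c_i* = α_i.
NE contributions = (1, 1); G = 2.
u_2 = α_2·G − ½·(c_2)² = 1·2 − ½·1² = 1.5.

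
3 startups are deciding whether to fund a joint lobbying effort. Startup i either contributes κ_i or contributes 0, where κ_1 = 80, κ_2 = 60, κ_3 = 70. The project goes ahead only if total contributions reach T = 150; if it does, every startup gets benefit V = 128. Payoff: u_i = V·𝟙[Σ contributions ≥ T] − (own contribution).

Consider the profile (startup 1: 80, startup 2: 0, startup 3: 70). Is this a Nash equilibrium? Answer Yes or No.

Yes

Total = 150 ≥ 150: provided.
Startup 1 (pledges 80, payoff 48): dropping to 0 → total 70, payoff 0. No gain.
Startup 2 (pledges 0, payoff 128): pledging 60 → total 210, payoff 68. No gain.
Startup 3 (pledges 70, payoff 58): dropping to 0 → total 80, payoff 0. No gain.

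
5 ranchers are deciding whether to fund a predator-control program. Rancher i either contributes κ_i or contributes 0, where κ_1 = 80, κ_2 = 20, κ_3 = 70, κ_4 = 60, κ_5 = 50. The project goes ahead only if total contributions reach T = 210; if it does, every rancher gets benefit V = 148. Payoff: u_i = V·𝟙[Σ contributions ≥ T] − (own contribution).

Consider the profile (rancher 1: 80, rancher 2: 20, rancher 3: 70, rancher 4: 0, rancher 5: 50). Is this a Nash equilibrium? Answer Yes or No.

Yes

Total = 220 ≥ 210: provided.
Rancher 1 (pledges 80, payoff 68): dropping to 0 → total 140, payoff 0. No gain.
Rancher 2 (pledges 20, payoff 128): dropping to 0 → total 200, payoff 0. No gain.
Rancher 3 (pledges 70, payoff 78): dropping to 0 → total 150, payoff 0. No gain.
Rancher 4 (pledges 0, payoff 148): pledging 60 → total 280, payoff 88. No gain.
Rancher 5 (pledges 50, payoff 98): dropping to 0 → total 170, payoff 0. No gain.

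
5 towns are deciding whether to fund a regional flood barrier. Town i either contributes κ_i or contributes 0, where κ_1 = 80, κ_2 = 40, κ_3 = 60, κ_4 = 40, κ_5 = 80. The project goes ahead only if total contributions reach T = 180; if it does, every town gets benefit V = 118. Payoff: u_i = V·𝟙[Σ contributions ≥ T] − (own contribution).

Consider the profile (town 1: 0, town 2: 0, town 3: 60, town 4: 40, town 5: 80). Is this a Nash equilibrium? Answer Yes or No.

Total = 180 ≥ 180: provided.
Town 1 (pledges 0, payoff 118): pledging 80 → total 260, payoff 38. No gain.
Town 2 (pledges 0, payoff 118): pledging 40 → total 220, payoff 78. No gain.
Town 3 (pledges 60, payoff 58): dropping to 0 → total 120, payoff 0. No gain.
Town 4 (pledges 40, payoff 78): dropping to 0 → total 140, payoff 0. No gain.
Town 5 (pledges 80, payoff 38): dropping to 0 → total 100, payoff 0. No gain.

Yes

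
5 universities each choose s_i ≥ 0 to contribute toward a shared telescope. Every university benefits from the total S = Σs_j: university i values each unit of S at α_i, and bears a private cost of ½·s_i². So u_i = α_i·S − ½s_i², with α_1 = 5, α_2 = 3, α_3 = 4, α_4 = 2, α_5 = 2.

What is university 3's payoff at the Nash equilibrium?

56

University i's FOC: ∂u_i/∂s_i = α_i − s_i = 0, so s_i* = α_i.
NE contributions = (5, 3, 4, 2, 2); S = 16.
u_3 = α_3·S − ½·(s_3)² = 4·16 − ½·4² = 56.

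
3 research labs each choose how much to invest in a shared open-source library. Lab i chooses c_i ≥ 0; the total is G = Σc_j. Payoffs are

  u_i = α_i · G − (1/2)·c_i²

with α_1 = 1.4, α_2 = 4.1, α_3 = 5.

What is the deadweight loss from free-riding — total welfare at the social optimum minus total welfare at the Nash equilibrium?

77.01

Lab i's FOC: ∂u_i/∂c_i = α_i − c_i = 0, so c_i* = α_i.
NE contributions = (1.4, 4.1, 5); G = 10.5.
W^NE = (Σα)·G − ½Σα_i² = 10.5² − ½·43.77 = 88.365.
Planner sets c_i = Σα_j = 10.5 for every i, so G^SO = 3·10.5 = 31.5.
W^SO = (Σα)·G^SO − ½·3·(Σα)² = (3/2)·10.5² = 165.375.
Deadweight loss = W^SO − W^NE = 77.01.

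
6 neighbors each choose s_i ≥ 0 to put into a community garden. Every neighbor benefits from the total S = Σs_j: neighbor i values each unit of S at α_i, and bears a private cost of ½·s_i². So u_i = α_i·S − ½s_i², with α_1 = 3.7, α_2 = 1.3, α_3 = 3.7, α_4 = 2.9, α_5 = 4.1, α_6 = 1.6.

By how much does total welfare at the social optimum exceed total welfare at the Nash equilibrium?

627.005

Neighbor i's FOC: ∂u_i/∂s_i = α_i − s_i = 0, so s_i* = α_i.
NE contributions = (3.7, 1.3, 3.7, 2.9, 4.1, 1.6); S = 17.3.
W^NE = (Σα)·S − ½Σα_i² = 17.3² − ½·56.85 = 270.865.
Planner sets s_i = Σα_j = 17.3 for every i, so S^SO = 6·17.3 = 103.8.
W^SO = (Σα)·S^SO − ½·6·(Σα)² = (6/2)·17.3² = 897.87.
Deadweight loss = W^SO − W^NE = 627.005.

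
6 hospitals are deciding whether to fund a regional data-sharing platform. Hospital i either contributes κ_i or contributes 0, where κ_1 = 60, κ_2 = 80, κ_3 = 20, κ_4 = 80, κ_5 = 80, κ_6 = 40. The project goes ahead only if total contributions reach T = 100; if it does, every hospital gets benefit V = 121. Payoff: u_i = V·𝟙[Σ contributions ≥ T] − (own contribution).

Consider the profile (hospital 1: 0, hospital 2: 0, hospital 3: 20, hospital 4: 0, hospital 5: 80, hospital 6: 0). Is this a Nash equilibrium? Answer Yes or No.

Total = 100 ≥ 100: provided.
Hospital 1 (pledges 0, payoff 121): pledging 60 → total 160, payoff 61. No gain.
Hospital 2 (pledges 0, payoff 121): pledging 80 → total 180, payoff 41. No gain.
Hospital 3 (pledges 20, payoff 101): dropping to 0 → total 80, payoff 0. No gain.
Hospital 4 (pledges 0, payoff 121): pledging 80 → total 180, payoff 41. No gain.
Hospital 5 (pledges 80, payoff 41): dropping to 0 → total 20, payoff 0. No gain.
Hospital 6 (pledges 0, payoff 121): pledging 40 → total 140, payoff 81. No gain.

Yes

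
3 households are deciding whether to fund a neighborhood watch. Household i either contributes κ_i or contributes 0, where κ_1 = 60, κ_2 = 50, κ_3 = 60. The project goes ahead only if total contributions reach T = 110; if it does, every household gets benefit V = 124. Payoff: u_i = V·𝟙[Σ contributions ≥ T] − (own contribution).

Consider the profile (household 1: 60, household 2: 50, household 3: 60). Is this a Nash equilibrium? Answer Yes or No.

No

Total = 170 ≥ 110: provided.
Household 1 (pledges 60, payoff 64): dropping to 0 → total 110, payoff 124. Profitable deviation.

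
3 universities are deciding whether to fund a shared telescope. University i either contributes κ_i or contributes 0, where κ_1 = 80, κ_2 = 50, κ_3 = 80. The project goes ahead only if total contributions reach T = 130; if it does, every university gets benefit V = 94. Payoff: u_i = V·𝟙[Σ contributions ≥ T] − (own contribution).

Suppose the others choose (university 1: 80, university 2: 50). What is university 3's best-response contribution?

Others' total = 130 ≥ 130; contributing adds cost 80 for no extra benefit.
Best response: 0.

0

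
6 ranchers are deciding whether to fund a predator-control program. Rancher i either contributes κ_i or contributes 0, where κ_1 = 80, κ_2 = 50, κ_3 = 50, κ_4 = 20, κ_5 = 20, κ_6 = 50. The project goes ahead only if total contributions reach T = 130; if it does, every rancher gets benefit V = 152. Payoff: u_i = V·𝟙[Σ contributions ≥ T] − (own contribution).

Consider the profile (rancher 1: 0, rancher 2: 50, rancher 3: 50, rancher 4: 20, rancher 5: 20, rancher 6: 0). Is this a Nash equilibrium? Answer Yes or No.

Yes

Total = 140 ≥ 130: provided.
Rancher 1 (pledges 0, payoff 152): pledging 80 → total 220, payoff 72. No gain.
Rancher 2 (pledges 50, payoff 102): dropping to 0 → total 90, payoff 0. No gain.
Rancher 3 (pledges 50, payoff 102): dropping to 0 → total 90, payoff 0. No gain.
Rancher 4 (pledges 20, payoff 132): dropping to 0 → total 120, payoff 0. No gain.
Rancher 5 (pledges 20, payoff 132): dropping to 0 → total 120, payoff 0. No gain.
Rancher 6 (pledges 0, payoff 152): pledging 50 → total 190, payoff 102. No gain.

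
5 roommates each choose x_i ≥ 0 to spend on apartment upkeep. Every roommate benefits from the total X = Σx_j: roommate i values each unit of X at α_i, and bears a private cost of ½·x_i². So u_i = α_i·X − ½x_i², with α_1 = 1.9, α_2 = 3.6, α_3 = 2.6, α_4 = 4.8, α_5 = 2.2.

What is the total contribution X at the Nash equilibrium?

15.1

Roommate i's FOC: ∂u_i/∂x_i = α_i − x_i = 0, so x_i* = α_i.
NE contributions = (1.9, 3.6, 2.6, 4.8, 2.2); X = 15.1.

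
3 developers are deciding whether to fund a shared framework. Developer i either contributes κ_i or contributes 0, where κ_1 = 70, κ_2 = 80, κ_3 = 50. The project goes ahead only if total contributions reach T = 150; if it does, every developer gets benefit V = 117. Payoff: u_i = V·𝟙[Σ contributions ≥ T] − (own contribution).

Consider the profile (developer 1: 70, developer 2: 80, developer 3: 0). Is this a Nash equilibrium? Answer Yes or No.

Yes

Total = 150 ≥ 150: provided.
Developer 1 (pledges 70, payoff 47): dropping to 0 → total 80, payoff 0. No gain.
Developer 2 (pledges 80, payoff 37): dropping to 0 → total 70, payoff 0. No gain.
Developer 3 (pledges 0, payoff 117): pledging 50 → total 200, payoff 67. No gain.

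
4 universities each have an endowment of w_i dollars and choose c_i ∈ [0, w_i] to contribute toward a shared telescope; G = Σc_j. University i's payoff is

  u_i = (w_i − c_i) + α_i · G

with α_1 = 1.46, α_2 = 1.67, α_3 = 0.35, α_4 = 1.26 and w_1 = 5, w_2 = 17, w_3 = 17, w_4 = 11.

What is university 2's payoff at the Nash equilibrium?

55.11

∂u_i/∂c_i = α_i − 1, so university i contributes w_i if α_i > 1, else 0.
α_i > 1 for i ∈ {1, 2, 4}; NE contributions (5, 17, 0, 11), G = 33.
u_2 = (17 − 17) + 1.67·33 = 55.11.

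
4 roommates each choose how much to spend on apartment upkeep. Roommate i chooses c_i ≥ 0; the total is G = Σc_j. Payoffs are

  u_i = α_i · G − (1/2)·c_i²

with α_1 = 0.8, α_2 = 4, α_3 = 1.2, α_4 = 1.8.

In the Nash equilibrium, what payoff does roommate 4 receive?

12.42

Roommate i's FOC: ∂u_i/∂c_i = α_i − c_i = 0, so c_i* = α_i.
NE contributions = (0.8, 4, 1.2, 1.8); G = 7.8.
u_4 = α_4·G − ½·(c_4)² = 1.8·7.8 − ½·1.8² = 12.42.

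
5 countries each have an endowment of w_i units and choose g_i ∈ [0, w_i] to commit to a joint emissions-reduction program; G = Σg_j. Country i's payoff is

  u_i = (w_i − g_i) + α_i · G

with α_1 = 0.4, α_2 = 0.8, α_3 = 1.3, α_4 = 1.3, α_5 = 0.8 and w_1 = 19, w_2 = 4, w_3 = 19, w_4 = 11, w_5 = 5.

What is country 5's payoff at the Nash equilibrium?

29

∂u_i/∂g_i = α_i − 1, so country i contributes w_i if α_i > 1, else 0.
α_i > 1 for i ∈ {3, 4}; NE contributions (0, 0, 19, 11, 0), G = 30.
u_5 = (5 − 0) + 0.8·30 = 29.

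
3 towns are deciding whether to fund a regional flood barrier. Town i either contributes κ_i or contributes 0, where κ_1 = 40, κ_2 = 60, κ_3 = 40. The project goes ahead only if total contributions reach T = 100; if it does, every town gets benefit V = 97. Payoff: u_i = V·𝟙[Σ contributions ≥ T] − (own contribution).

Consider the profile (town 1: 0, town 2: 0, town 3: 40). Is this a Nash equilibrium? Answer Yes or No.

Total = 40 < 100: not provided.
Town 1 (pledges 0, payoff 0): pledging 40 → total 80, payoff -40. No gain.
Town 2 (pledges 0, payoff 0): pledging 60 → total 100, payoff 37. Profitable deviation.

No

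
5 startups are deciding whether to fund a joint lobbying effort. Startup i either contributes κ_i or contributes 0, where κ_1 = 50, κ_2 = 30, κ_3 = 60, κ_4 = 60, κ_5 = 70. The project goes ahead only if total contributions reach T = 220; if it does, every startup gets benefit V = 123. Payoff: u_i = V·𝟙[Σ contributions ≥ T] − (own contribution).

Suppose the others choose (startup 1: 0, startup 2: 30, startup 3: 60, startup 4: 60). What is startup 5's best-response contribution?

Others' total = 150. Contributing 70 brings total to 220 ≥ 220: gain V − κ_5 = 53.
Best response: 70.

70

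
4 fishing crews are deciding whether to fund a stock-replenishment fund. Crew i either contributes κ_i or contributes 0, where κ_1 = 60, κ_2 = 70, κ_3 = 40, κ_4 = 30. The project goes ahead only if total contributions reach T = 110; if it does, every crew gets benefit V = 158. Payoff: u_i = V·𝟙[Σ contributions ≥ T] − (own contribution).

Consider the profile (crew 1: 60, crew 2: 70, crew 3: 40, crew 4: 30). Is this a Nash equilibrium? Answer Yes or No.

No

Total = 200 ≥ 110: provided.
Crew 1 (pledges 60, payoff 98): dropping to 0 → total 140, payoff 158. Profitable deviation.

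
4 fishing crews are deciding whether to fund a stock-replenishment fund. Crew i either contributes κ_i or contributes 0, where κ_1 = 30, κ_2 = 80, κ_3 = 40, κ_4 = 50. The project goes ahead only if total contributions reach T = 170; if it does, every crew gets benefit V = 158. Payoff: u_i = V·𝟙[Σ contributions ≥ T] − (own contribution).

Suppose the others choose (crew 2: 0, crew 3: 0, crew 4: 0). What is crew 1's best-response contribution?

0

Others' total = 0. Even contributing 30 gives 30 < 170: no benefit either way.
Best response: 0.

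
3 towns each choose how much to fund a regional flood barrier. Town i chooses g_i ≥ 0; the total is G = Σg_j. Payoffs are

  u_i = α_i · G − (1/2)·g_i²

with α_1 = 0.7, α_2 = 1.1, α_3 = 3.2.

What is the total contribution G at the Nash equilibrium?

Town i's FOC: ∂u_i/∂g_i = α_i − g_i = 0, so g_i* = α_i.
NE contributions = (0.7, 1.1, 3.2); G = 5.

5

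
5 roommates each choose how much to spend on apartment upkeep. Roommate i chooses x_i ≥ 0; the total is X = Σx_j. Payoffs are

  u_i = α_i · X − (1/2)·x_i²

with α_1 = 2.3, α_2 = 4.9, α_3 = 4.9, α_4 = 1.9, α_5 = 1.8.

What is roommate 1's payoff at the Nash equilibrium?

Roommate i's FOC: ∂u_i/∂x_i = α_i − x_i = 0, so x_i* = α_i.
NE contributions = (2.3, 4.9, 4.9, 1.9, 1.8); X = 15.8.
u_1 = α_1·X − ½·(x_1)² = 2.3·15.8 − ½·2.3² = 33.695.

33.695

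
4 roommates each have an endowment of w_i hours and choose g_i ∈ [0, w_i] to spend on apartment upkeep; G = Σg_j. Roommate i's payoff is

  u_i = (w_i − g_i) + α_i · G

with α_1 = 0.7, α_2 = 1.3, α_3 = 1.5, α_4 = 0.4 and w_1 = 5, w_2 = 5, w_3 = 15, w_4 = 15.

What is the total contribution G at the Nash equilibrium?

20

∂u_i/∂g_i = α_i − 1, so roommate i contributes w_i if α_i > 1, else 0.
α_i > 1 for i ∈ {2, 3}; NE contributions (0, 5, 15, 0), G = 20.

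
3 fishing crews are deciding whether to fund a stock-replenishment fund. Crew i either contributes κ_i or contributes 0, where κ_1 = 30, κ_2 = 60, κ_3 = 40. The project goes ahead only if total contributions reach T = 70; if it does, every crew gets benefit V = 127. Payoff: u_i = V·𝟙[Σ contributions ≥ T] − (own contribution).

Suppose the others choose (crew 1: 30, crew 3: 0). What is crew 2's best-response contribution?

60

Others' total = 30. Contributing 60 brings total to 90 ≥ 70: gain V − κ_2 = 67.
Best response: 60.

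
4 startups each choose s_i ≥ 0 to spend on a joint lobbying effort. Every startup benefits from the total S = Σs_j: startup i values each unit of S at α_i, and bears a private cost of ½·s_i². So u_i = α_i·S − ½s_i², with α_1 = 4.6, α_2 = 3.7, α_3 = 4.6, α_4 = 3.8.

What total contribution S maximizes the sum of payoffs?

66.8

Planner FOC: ∂(Σu_j)/∂s_i = (Σα_j) − s_i = 0, so s_i^SO = Σα_j = 16.7 for every i; S^SO = 66.8.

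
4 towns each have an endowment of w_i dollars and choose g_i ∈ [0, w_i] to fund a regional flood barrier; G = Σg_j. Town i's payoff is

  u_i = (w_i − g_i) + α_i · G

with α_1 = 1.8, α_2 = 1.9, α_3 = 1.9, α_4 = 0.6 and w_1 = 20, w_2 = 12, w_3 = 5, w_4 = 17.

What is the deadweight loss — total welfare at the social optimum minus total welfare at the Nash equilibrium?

∂u_i/∂g_i = α_i − 1, so town i contributes w_i if α_i > 1, else 0.
α_i > 1 for i ∈ {1, 2, 3}; NE contributions (20, 12, 5, 0), G = 37.
W^NE = Σw_i − G^NE + (Σα_i)·G^NE = 54 + 5.2·37 = 246.4.
Planner: ∂(Σu_j)/∂g_i = Σα_j − 1 = 5.2 > 0, so everyone contributes w_i; G^SO = 54, W^SO = 54 + 5.2·54 = 334.8.
Deadweight loss = 88.4.

88.4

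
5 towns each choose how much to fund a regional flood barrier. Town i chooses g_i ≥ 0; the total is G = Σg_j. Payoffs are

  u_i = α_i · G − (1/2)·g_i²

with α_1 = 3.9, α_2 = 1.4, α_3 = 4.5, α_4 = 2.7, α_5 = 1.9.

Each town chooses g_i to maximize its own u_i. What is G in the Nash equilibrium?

14.4

Town i's FOC: ∂u_i/∂g_i = α_i − g_i = 0, so g_i* = α_i.
NE contributions = (3.9, 1.4, 4.5, 2.7, 1.9); G = 14.4.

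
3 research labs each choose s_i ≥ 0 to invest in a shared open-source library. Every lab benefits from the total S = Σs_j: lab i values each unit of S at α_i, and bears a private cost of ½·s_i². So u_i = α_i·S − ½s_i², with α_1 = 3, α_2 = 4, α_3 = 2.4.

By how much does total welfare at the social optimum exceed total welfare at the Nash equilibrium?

Lab i's FOC: ∂u_i/∂s_i = α_i − s_i = 0, so s_i* = α_i.
NE contributions = (3, 4, 2.4); S = 9.4.
W^NE = (Σα)·S − ½Σα_i² = 9.4² − ½·30.76 = 72.98.
Planner sets s_i = Σα_j = 9.4 for every i, so S^SO = 3·9.4 = 28.2.
W^SO = (Σα)·S^SO − ½·3·(Σα)² = (3/2)·9.4² = 132.54.
Deadweight loss = W^SO − W^NE = 59.56.

59.56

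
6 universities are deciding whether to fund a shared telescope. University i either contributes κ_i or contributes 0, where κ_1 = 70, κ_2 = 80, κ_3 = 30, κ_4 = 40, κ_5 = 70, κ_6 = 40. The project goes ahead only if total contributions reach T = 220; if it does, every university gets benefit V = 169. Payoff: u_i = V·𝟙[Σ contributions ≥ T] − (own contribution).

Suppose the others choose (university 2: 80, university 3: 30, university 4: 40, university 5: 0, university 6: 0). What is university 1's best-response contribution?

70

Others' total = 150. Contributing 70 brings total to 220 ≥ 220: gain V − κ_1 = 99.
Best response: 70.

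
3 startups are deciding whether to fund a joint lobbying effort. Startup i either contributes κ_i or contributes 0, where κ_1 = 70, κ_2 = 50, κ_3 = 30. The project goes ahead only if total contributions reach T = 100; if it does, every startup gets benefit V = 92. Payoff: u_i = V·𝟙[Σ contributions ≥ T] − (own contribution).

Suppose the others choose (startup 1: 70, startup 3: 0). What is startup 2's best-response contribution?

50

Others' total = 70. Contributing 50 brings total to 120 ≥ 100: gain V − κ_2 = 42.
Best response: 50.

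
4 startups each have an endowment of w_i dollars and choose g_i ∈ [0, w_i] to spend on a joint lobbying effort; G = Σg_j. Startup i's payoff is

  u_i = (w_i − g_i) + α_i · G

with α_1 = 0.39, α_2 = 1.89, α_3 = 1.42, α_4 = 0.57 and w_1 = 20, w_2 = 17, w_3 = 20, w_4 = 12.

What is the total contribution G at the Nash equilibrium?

∂u_i/∂g_i = α_i − 1, so startup i contributes w_i if α_i > 1, else 0.
α_i > 1 for i ∈ {2, 3}; NE contributions (0, 17, 20, 0), G = 37.

37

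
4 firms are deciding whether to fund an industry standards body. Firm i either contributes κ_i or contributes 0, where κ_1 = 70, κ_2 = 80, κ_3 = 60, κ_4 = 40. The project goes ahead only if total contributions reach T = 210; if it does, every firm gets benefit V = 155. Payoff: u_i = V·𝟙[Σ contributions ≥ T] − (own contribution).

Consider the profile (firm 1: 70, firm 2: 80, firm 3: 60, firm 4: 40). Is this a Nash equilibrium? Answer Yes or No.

No

Total = 250 ≥ 210: provided.
Firm 1 (pledges 70, payoff 85): dropping to 0 → total 180, payoff 0. No gain.
Firm 2 (pledges 80, payoff 75): dropping to 0 → total 170, payoff 0. No gain.
Firm 3 (pledges 60, payoff 95): dropping to 0 → total 190, payoff 0. No gain.
Firm 4 (pledges 40, payoff 115): dropping to 0 → total 210, payoff 155. Profitable deviation.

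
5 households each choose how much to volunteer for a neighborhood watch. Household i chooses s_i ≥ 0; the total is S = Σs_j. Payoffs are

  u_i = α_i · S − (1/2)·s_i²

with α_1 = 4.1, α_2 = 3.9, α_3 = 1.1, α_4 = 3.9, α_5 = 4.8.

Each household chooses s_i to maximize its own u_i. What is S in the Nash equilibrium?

17.8

Household i's FOC: ∂u_i/∂s_i = α_i − s_i = 0, so s_i* = α_i.
NE contributions = (4.1, 3.9, 1.1, 3.9, 4.8); S = 17.8.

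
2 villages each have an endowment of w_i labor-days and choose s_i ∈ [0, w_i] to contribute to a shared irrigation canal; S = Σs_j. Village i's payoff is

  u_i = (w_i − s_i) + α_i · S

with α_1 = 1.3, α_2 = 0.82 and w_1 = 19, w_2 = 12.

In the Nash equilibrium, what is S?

19

∂u_i/∂s_i = α_i − 1, so village i contributes w_i if α_i > 1, else 0.
α_i > 1 for i ∈ {1}; NE contributions (19, 0), S = 19.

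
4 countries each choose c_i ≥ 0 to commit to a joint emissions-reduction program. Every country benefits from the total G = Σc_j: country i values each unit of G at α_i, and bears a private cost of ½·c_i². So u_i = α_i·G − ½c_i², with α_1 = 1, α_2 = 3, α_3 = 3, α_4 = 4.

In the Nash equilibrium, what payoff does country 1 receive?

10.5

Country i's FOC: ∂u_i/∂c_i = α_i − c_i = 0, so c_i* = α_i.
NE contributions = (1, 3, 3, 4); G = 11.
u_1 = α_1·G − ½·(c_1)² = 1·11 − ½·1² = 10.5.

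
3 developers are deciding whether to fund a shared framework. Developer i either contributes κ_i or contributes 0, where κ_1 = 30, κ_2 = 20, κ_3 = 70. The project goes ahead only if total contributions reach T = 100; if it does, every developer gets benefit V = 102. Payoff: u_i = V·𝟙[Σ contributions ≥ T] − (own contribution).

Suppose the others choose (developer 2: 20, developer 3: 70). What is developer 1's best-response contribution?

Others' total = 90. Contributing 30 brings total to 120 ≥ 100: gain V − κ_1 = 72.
Best response: 30.

30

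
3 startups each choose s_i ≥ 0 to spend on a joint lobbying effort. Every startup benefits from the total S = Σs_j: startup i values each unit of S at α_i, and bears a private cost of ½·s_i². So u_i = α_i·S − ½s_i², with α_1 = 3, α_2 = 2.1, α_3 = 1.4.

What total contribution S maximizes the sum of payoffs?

Planner FOC: ∂(Σu_j)/∂s_i = (Σα_j) − s_i = 0, so s_i^SO = Σα_j = 6.5 for every i; S^SO = 19.5.

19.5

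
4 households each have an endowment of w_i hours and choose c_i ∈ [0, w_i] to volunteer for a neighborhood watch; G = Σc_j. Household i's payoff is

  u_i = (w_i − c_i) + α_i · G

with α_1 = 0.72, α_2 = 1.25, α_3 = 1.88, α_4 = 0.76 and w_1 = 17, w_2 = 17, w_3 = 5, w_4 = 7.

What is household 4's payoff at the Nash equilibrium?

∂u_i/∂c_i = α_i − 1, so household i contributes w_i if α_i > 1, else 0.
α_i > 1 for i ∈ {2, 3}; NE contributions (0, 17, 5, 0), G = 22.
u_4 = (7 − 0) + 0.76·22 = 23.72.

23.72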